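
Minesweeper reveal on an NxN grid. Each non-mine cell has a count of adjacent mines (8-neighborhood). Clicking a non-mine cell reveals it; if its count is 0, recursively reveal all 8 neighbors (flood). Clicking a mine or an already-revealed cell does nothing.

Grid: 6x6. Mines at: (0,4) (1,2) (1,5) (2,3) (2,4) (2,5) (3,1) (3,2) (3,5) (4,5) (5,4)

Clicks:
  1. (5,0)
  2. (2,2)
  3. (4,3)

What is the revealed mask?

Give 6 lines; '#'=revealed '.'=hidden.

Answer: ......
......
..#...
......
####..
####..

Derivation:
Click 1 (5,0) count=0: revealed 8 new [(4,0) (4,1) (4,2) (4,3) (5,0) (5,1) (5,2) (5,3)] -> total=8
Click 2 (2,2) count=4: revealed 1 new [(2,2)] -> total=9
Click 3 (4,3) count=2: revealed 0 new [(none)] -> total=9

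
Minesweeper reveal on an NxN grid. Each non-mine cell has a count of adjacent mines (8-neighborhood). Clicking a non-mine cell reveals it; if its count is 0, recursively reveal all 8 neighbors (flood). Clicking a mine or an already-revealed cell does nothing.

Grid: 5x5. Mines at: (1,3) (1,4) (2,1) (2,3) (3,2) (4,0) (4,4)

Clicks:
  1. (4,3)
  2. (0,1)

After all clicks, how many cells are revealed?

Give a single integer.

Answer: 7

Derivation:
Click 1 (4,3) count=2: revealed 1 new [(4,3)] -> total=1
Click 2 (0,1) count=0: revealed 6 new [(0,0) (0,1) (0,2) (1,0) (1,1) (1,2)] -> total=7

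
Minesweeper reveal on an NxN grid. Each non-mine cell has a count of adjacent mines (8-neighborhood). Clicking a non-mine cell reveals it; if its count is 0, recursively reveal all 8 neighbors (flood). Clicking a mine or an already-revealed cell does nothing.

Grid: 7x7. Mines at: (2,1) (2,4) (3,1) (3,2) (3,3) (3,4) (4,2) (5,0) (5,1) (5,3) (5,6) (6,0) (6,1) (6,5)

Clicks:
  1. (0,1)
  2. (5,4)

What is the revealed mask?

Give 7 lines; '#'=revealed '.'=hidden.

Click 1 (0,1) count=0: revealed 20 new [(0,0) (0,1) (0,2) (0,3) (0,4) (0,5) (0,6) (1,0) (1,1) (1,2) (1,3) (1,4) (1,5) (1,6) (2,5) (2,6) (3,5) (3,6) (4,5) (4,6)] -> total=20
Click 2 (5,4) count=2: revealed 1 new [(5,4)] -> total=21

Answer: #######
#######
.....##
.....##
.....##
....#..
.......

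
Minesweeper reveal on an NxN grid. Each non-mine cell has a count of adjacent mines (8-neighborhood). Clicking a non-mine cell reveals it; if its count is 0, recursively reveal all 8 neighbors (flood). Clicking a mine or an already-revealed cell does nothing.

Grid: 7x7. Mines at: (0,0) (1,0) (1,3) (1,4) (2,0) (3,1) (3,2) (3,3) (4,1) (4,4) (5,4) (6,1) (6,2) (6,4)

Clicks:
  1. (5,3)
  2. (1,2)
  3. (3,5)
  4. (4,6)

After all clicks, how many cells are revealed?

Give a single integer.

Answer: 16

Derivation:
Click 1 (5,3) count=4: revealed 1 new [(5,3)] -> total=1
Click 2 (1,2) count=1: revealed 1 new [(1,2)] -> total=2
Click 3 (3,5) count=1: revealed 1 new [(3,5)] -> total=3
Click 4 (4,6) count=0: revealed 13 new [(0,5) (0,6) (1,5) (1,6) (2,5) (2,6) (3,6) (4,5) (4,6) (5,5) (5,6) (6,5) (6,6)] -> total=16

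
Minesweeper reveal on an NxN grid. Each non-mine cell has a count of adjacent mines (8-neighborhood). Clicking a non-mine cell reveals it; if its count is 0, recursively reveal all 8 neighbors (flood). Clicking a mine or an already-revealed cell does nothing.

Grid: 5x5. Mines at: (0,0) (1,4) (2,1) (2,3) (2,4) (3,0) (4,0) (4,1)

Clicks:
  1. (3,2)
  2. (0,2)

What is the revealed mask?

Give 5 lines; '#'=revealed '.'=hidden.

Click 1 (3,2) count=3: revealed 1 new [(3,2)] -> total=1
Click 2 (0,2) count=0: revealed 6 new [(0,1) (0,2) (0,3) (1,1) (1,2) (1,3)] -> total=7

Answer: .###.
.###.
.....
..#..
.....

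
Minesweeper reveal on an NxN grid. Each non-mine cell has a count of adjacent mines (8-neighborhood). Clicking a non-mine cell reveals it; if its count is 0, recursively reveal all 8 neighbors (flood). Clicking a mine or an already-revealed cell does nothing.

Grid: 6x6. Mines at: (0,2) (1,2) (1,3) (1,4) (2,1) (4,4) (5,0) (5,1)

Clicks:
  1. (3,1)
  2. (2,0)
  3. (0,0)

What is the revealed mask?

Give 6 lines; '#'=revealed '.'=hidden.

Answer: ##....
##....
#.....
.#....
......
......

Derivation:
Click 1 (3,1) count=1: revealed 1 new [(3,1)] -> total=1
Click 2 (2,0) count=1: revealed 1 new [(2,0)] -> total=2
Click 3 (0,0) count=0: revealed 4 new [(0,0) (0,1) (1,0) (1,1)] -> total=6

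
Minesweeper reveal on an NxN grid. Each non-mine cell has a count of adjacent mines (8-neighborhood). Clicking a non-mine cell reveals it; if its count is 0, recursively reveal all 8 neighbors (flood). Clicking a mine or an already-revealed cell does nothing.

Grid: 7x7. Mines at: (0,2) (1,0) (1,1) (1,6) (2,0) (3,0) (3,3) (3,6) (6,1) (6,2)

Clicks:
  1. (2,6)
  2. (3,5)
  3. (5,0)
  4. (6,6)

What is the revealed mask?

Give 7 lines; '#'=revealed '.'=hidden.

Answer: .......
.......
......#
.....#.
...####
#..####
...####

Derivation:
Click 1 (2,6) count=2: revealed 1 new [(2,6)] -> total=1
Click 2 (3,5) count=1: revealed 1 new [(3,5)] -> total=2
Click 3 (5,0) count=1: revealed 1 new [(5,0)] -> total=3
Click 4 (6,6) count=0: revealed 12 new [(4,3) (4,4) (4,5) (4,6) (5,3) (5,4) (5,5) (5,6) (6,3) (6,4) (6,5) (6,6)] -> total=15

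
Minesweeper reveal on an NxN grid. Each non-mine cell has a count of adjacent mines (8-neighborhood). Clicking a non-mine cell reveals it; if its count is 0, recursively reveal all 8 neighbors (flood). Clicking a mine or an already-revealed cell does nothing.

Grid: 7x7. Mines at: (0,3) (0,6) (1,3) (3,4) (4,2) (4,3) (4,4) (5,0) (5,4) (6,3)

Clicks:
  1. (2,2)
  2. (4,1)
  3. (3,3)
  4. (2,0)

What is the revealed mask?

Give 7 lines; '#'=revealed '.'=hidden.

Answer: ###....
###....
###....
####...
##.....
.......
.......

Derivation:
Click 1 (2,2) count=1: revealed 1 new [(2,2)] -> total=1
Click 2 (4,1) count=2: revealed 1 new [(4,1)] -> total=2
Click 3 (3,3) count=4: revealed 1 new [(3,3)] -> total=3
Click 4 (2,0) count=0: revealed 12 new [(0,0) (0,1) (0,2) (1,0) (1,1) (1,2) (2,0) (2,1) (3,0) (3,1) (3,2) (4,0)] -> total=15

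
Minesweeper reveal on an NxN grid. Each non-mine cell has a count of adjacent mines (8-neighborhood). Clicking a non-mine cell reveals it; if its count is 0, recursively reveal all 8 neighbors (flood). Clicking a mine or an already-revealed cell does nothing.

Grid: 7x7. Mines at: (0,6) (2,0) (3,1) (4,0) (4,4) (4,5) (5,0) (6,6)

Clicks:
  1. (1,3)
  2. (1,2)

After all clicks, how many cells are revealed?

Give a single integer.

Answer: 24

Derivation:
Click 1 (1,3) count=0: revealed 24 new [(0,0) (0,1) (0,2) (0,3) (0,4) (0,5) (1,0) (1,1) (1,2) (1,3) (1,4) (1,5) (1,6) (2,1) (2,2) (2,3) (2,4) (2,5) (2,6) (3,2) (3,3) (3,4) (3,5) (3,6)] -> total=24
Click 2 (1,2) count=0: revealed 0 new [(none)] -> total=24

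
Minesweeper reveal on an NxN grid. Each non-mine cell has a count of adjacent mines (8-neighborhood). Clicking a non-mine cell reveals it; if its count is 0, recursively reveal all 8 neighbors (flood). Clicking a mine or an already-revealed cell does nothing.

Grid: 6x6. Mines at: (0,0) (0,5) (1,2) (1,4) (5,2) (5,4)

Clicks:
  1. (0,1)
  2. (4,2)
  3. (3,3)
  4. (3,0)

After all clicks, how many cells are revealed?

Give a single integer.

Click 1 (0,1) count=2: revealed 1 new [(0,1)] -> total=1
Click 2 (4,2) count=1: revealed 1 new [(4,2)] -> total=2
Click 3 (3,3) count=0: revealed 21 new [(1,0) (1,1) (2,0) (2,1) (2,2) (2,3) (2,4) (2,5) (3,0) (3,1) (3,2) (3,3) (3,4) (3,5) (4,0) (4,1) (4,3) (4,4) (4,5) (5,0) (5,1)] -> total=23
Click 4 (3,0) count=0: revealed 0 new [(none)] -> total=23

Answer: 23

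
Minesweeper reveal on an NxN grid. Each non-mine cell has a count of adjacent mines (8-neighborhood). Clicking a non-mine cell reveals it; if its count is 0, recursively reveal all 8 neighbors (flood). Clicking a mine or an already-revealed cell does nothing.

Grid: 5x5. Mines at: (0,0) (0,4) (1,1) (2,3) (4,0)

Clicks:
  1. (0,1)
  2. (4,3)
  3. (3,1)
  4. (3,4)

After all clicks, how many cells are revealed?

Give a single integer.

Click 1 (0,1) count=2: revealed 1 new [(0,1)] -> total=1
Click 2 (4,3) count=0: revealed 8 new [(3,1) (3,2) (3,3) (3,4) (4,1) (4,2) (4,3) (4,4)] -> total=9
Click 3 (3,1) count=1: revealed 0 new [(none)] -> total=9
Click 4 (3,4) count=1: revealed 0 new [(none)] -> total=9

Answer: 9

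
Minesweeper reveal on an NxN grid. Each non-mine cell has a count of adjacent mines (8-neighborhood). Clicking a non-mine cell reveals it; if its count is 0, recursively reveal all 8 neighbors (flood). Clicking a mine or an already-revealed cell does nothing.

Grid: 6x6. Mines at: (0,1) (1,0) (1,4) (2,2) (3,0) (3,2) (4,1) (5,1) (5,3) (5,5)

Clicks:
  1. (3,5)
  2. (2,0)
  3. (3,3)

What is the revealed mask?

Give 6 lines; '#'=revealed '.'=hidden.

Click 1 (3,5) count=0: revealed 9 new [(2,3) (2,4) (2,5) (3,3) (3,4) (3,5) (4,3) (4,4) (4,5)] -> total=9
Click 2 (2,0) count=2: revealed 1 new [(2,0)] -> total=10
Click 3 (3,3) count=2: revealed 0 new [(none)] -> total=10

Answer: ......
......
#..###
...###
...###
......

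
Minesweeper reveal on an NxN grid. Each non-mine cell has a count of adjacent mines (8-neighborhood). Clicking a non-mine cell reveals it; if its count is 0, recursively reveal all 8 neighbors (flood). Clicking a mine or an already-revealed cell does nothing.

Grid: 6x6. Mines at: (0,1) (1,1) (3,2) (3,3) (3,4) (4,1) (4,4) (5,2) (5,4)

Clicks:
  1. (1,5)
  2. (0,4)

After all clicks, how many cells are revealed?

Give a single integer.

Click 1 (1,5) count=0: revealed 12 new [(0,2) (0,3) (0,4) (0,5) (1,2) (1,3) (1,4) (1,5) (2,2) (2,3) (2,4) (2,5)] -> total=12
Click 2 (0,4) count=0: revealed 0 new [(none)] -> total=12

Answer: 12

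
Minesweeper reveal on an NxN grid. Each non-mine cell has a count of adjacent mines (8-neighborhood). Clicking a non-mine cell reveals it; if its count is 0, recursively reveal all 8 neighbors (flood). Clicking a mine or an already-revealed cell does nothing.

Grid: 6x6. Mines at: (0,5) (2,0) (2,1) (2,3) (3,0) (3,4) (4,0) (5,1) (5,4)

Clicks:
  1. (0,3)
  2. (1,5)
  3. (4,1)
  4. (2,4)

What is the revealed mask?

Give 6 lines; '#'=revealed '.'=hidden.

Click 1 (0,3) count=0: revealed 10 new [(0,0) (0,1) (0,2) (0,3) (0,4) (1,0) (1,1) (1,2) (1,3) (1,4)] -> total=10
Click 2 (1,5) count=1: revealed 1 new [(1,5)] -> total=11
Click 3 (4,1) count=3: revealed 1 new [(4,1)] -> total=12
Click 4 (2,4) count=2: revealed 1 new [(2,4)] -> total=13

Answer: #####.
######
....#.
......
.#....
......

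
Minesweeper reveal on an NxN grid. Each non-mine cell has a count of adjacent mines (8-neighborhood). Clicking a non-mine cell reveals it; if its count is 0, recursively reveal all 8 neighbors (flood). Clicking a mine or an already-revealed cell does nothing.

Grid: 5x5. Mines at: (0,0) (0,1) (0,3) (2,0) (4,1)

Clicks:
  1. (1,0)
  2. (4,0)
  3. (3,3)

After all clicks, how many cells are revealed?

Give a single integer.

Answer: 17

Derivation:
Click 1 (1,0) count=3: revealed 1 new [(1,0)] -> total=1
Click 2 (4,0) count=1: revealed 1 new [(4,0)] -> total=2
Click 3 (3,3) count=0: revealed 15 new [(1,1) (1,2) (1,3) (1,4) (2,1) (2,2) (2,3) (2,4) (3,1) (3,2) (3,3) (3,4) (4,2) (4,3) (4,4)] -> total=17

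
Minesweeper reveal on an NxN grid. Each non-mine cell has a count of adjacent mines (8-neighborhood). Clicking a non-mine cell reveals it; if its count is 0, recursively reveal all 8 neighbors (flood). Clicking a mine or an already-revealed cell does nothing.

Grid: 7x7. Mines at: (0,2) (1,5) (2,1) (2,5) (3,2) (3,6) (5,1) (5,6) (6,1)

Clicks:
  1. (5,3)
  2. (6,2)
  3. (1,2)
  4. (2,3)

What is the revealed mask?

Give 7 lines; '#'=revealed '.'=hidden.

Answer: .......
..#....
...#...
...###.
..####.
..####.
..####.

Derivation:
Click 1 (5,3) count=0: revealed 15 new [(3,3) (3,4) (3,5) (4,2) (4,3) (4,4) (4,5) (5,2) (5,3) (5,4) (5,5) (6,2) (6,3) (6,4) (6,5)] -> total=15
Click 2 (6,2) count=2: revealed 0 new [(none)] -> total=15
Click 3 (1,2) count=2: revealed 1 new [(1,2)] -> total=16
Click 4 (2,3) count=1: revealed 1 new [(2,3)] -> total=17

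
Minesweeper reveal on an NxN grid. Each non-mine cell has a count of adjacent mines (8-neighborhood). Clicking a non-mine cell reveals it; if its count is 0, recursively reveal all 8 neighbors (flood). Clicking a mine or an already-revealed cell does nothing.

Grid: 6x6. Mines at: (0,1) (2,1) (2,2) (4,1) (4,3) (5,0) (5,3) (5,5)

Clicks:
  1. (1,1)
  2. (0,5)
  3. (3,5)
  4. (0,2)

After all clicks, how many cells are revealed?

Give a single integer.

Answer: 17

Derivation:
Click 1 (1,1) count=3: revealed 1 new [(1,1)] -> total=1
Click 2 (0,5) count=0: revealed 16 new [(0,2) (0,3) (0,4) (0,5) (1,2) (1,3) (1,4) (1,5) (2,3) (2,4) (2,5) (3,3) (3,4) (3,5) (4,4) (4,5)] -> total=17
Click 3 (3,5) count=0: revealed 0 new [(none)] -> total=17
Click 4 (0,2) count=1: revealed 0 new [(none)] -> total=17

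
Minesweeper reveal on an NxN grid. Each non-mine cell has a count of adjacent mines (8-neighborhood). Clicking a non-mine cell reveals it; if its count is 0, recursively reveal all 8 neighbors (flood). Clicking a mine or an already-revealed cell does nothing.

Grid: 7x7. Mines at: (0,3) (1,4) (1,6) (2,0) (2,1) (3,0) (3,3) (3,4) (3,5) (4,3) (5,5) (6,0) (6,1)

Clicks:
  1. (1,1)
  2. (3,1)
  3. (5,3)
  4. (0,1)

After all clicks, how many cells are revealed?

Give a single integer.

Click 1 (1,1) count=2: revealed 1 new [(1,1)] -> total=1
Click 2 (3,1) count=3: revealed 1 new [(3,1)] -> total=2
Click 3 (5,3) count=1: revealed 1 new [(5,3)] -> total=3
Click 4 (0,1) count=0: revealed 5 new [(0,0) (0,1) (0,2) (1,0) (1,2)] -> total=8

Answer: 8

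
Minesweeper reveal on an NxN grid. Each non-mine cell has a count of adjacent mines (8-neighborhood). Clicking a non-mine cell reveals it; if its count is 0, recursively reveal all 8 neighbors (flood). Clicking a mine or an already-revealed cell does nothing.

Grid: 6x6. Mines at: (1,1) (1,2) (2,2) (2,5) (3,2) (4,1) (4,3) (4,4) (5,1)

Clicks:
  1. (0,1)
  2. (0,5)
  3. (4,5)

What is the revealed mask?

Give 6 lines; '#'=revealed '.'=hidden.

Click 1 (0,1) count=2: revealed 1 new [(0,1)] -> total=1
Click 2 (0,5) count=0: revealed 6 new [(0,3) (0,4) (0,5) (1,3) (1,4) (1,5)] -> total=7
Click 3 (4,5) count=1: revealed 1 new [(4,5)] -> total=8

Answer: .#.###
...###
......
......
.....#
......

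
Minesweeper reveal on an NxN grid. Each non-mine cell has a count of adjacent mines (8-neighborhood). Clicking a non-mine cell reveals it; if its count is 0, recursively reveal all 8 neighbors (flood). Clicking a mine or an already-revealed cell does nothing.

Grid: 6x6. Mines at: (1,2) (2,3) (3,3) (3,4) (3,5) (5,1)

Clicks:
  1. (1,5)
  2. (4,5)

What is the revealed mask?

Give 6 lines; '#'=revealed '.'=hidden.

Answer: ...###
...###
....##
......
.....#
......

Derivation:
Click 1 (1,5) count=0: revealed 8 new [(0,3) (0,4) (0,5) (1,3) (1,4) (1,5) (2,4) (2,5)] -> total=8
Click 2 (4,5) count=2: revealed 1 new [(4,5)] -> total=9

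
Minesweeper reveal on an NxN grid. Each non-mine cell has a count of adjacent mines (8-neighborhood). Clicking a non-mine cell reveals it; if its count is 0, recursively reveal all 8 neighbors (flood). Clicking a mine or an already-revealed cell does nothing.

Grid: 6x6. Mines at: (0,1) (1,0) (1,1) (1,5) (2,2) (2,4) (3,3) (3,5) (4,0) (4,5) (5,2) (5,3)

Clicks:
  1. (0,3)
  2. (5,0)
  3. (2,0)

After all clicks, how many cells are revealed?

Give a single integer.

Answer: 8

Derivation:
Click 1 (0,3) count=0: revealed 6 new [(0,2) (0,3) (0,4) (1,2) (1,3) (1,4)] -> total=6
Click 2 (5,0) count=1: revealed 1 new [(5,0)] -> total=7
Click 3 (2,0) count=2: revealed 1 new [(2,0)] -> total=8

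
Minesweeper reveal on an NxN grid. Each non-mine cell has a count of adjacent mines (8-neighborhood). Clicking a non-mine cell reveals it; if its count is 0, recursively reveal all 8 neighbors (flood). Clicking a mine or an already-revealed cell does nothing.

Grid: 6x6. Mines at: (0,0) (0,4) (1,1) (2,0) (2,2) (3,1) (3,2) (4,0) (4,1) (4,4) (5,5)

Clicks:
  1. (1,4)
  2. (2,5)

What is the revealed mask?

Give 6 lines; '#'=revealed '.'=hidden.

Answer: ......
...###
...###
...###
......
......

Derivation:
Click 1 (1,4) count=1: revealed 1 new [(1,4)] -> total=1
Click 2 (2,5) count=0: revealed 8 new [(1,3) (1,5) (2,3) (2,4) (2,5) (3,3) (3,4) (3,5)] -> total=9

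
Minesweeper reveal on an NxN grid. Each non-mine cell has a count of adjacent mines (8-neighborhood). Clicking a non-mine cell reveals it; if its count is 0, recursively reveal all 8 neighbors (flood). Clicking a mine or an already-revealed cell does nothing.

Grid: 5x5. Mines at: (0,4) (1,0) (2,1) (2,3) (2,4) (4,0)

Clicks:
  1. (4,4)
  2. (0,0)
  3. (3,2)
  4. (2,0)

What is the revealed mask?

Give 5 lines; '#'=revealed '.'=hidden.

Click 1 (4,4) count=0: revealed 8 new [(3,1) (3,2) (3,3) (3,4) (4,1) (4,2) (4,3) (4,4)] -> total=8
Click 2 (0,0) count=1: revealed 1 new [(0,0)] -> total=9
Click 3 (3,2) count=2: revealed 0 new [(none)] -> total=9
Click 4 (2,0) count=2: revealed 1 new [(2,0)] -> total=10

Answer: #....
.....
#....
.####
.####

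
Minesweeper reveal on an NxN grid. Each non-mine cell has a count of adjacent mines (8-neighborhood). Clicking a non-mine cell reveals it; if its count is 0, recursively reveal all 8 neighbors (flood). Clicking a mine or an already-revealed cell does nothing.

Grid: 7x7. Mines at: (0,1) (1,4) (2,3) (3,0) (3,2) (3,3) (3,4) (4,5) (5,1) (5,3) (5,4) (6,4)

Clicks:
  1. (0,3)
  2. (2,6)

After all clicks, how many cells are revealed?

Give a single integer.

Click 1 (0,3) count=1: revealed 1 new [(0,3)] -> total=1
Click 2 (2,6) count=0: revealed 8 new [(0,5) (0,6) (1,5) (1,6) (2,5) (2,6) (3,5) (3,6)] -> total=9

Answer: 9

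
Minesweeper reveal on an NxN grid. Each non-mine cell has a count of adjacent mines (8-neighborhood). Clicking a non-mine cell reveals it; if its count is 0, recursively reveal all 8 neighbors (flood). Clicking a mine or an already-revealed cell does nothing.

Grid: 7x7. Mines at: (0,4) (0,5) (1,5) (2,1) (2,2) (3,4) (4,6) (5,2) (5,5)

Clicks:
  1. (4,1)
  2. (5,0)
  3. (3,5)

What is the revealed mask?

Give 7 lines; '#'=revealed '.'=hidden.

Answer: .......
.......
.......
##...#.
##.....
##.....
##.....

Derivation:
Click 1 (4,1) count=1: revealed 1 new [(4,1)] -> total=1
Click 2 (5,0) count=0: revealed 7 new [(3,0) (3,1) (4,0) (5,0) (5,1) (6,0) (6,1)] -> total=8
Click 3 (3,5) count=2: revealed 1 new [(3,5)] -> total=9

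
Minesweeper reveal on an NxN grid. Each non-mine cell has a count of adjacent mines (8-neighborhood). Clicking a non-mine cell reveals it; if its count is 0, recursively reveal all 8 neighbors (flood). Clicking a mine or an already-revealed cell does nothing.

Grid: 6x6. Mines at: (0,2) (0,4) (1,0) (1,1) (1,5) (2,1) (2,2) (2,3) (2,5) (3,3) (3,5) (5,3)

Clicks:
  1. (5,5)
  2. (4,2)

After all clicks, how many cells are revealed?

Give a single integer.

Answer: 5

Derivation:
Click 1 (5,5) count=0: revealed 4 new [(4,4) (4,5) (5,4) (5,5)] -> total=4
Click 2 (4,2) count=2: revealed 1 new [(4,2)] -> total=5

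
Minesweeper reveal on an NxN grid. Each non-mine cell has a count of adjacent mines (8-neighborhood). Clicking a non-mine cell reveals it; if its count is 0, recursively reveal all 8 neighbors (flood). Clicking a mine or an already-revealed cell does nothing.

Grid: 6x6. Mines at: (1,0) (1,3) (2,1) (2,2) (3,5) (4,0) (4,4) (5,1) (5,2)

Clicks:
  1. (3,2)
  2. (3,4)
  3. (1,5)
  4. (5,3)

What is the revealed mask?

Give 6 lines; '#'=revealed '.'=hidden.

Answer: ....##
....##
....##
..#.#.
......
...#..

Derivation:
Click 1 (3,2) count=2: revealed 1 new [(3,2)] -> total=1
Click 2 (3,4) count=2: revealed 1 new [(3,4)] -> total=2
Click 3 (1,5) count=0: revealed 6 new [(0,4) (0,5) (1,4) (1,5) (2,4) (2,5)] -> total=8
Click 4 (5,3) count=2: revealed 1 new [(5,3)] -> total=9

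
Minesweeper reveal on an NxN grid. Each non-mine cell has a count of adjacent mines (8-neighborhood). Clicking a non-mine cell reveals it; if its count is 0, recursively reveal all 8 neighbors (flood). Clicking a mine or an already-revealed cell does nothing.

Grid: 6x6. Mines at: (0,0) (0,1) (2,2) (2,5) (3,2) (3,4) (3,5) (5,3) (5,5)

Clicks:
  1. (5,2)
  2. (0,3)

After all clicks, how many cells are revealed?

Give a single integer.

Click 1 (5,2) count=1: revealed 1 new [(5,2)] -> total=1
Click 2 (0,3) count=0: revealed 8 new [(0,2) (0,3) (0,4) (0,5) (1,2) (1,3) (1,4) (1,5)] -> total=9

Answer: 9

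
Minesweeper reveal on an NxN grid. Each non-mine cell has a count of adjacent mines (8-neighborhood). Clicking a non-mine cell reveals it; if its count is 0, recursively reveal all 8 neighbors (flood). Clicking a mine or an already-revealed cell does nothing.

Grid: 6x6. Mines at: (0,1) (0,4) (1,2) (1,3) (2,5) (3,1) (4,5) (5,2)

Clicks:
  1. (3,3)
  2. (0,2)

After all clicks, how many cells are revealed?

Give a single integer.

Answer: 10

Derivation:
Click 1 (3,3) count=0: revealed 9 new [(2,2) (2,3) (2,4) (3,2) (3,3) (3,4) (4,2) (4,3) (4,4)] -> total=9
Click 2 (0,2) count=3: revealed 1 new [(0,2)] -> total=10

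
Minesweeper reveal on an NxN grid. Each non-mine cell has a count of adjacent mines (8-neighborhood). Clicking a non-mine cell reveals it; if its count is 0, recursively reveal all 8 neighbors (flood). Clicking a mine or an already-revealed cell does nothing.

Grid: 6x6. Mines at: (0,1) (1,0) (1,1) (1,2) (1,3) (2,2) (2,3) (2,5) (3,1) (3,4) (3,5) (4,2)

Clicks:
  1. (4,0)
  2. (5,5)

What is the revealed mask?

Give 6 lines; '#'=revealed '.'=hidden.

Answer: ......
......
......
......
#..###
...###

Derivation:
Click 1 (4,0) count=1: revealed 1 new [(4,0)] -> total=1
Click 2 (5,5) count=0: revealed 6 new [(4,3) (4,4) (4,5) (5,3) (5,4) (5,5)] -> total=7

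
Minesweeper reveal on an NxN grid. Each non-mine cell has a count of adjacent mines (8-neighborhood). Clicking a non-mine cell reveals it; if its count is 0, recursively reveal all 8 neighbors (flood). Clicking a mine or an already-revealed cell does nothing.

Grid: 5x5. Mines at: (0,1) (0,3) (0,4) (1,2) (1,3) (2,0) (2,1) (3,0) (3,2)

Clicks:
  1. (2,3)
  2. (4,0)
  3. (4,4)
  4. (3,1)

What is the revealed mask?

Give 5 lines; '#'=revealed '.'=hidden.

Click 1 (2,3) count=3: revealed 1 new [(2,3)] -> total=1
Click 2 (4,0) count=1: revealed 1 new [(4,0)] -> total=2
Click 3 (4,4) count=0: revealed 5 new [(2,4) (3,3) (3,4) (4,3) (4,4)] -> total=7
Click 4 (3,1) count=4: revealed 1 new [(3,1)] -> total=8

Answer: .....
.....
...##
.#.##
#..##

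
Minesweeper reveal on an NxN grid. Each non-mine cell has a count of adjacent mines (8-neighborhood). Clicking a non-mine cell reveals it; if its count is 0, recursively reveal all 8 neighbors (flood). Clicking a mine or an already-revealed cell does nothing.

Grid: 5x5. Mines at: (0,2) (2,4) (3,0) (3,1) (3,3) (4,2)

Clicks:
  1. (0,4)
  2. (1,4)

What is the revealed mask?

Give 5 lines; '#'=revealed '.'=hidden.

Answer: ...##
...##
.....
.....
.....

Derivation:
Click 1 (0,4) count=0: revealed 4 new [(0,3) (0,4) (1,3) (1,4)] -> total=4
Click 2 (1,4) count=1: revealed 0 new [(none)] -> total=4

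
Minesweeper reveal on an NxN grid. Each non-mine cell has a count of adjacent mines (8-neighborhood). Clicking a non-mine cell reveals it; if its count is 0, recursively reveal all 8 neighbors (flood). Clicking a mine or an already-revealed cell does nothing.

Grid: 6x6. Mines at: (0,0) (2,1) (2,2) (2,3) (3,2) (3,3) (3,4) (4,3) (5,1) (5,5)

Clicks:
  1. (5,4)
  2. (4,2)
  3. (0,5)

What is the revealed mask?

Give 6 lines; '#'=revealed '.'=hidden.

Answer: .#####
.#####
....##
......
..#...
....#.

Derivation:
Click 1 (5,4) count=2: revealed 1 new [(5,4)] -> total=1
Click 2 (4,2) count=4: revealed 1 new [(4,2)] -> total=2
Click 3 (0,5) count=0: revealed 12 new [(0,1) (0,2) (0,3) (0,4) (0,5) (1,1) (1,2) (1,3) (1,4) (1,5) (2,4) (2,5)] -> total=14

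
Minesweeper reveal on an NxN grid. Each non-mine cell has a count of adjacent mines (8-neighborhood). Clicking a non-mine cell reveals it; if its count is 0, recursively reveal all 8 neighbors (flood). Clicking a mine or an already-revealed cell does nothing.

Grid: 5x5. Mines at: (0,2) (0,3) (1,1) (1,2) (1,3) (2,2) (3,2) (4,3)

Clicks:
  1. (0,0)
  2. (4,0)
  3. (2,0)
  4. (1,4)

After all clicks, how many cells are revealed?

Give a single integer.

Answer: 8

Derivation:
Click 1 (0,0) count=1: revealed 1 new [(0,0)] -> total=1
Click 2 (4,0) count=0: revealed 6 new [(2,0) (2,1) (3,0) (3,1) (4,0) (4,1)] -> total=7
Click 3 (2,0) count=1: revealed 0 new [(none)] -> total=7
Click 4 (1,4) count=2: revealed 1 new [(1,4)] -> total=8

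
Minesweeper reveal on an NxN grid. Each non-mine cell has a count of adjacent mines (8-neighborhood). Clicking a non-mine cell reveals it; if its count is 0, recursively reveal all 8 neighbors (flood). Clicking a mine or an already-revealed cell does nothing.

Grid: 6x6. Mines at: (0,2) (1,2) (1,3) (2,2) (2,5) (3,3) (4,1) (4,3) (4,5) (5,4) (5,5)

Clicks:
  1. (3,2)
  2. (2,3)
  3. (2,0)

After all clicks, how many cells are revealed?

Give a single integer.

Click 1 (3,2) count=4: revealed 1 new [(3,2)] -> total=1
Click 2 (2,3) count=4: revealed 1 new [(2,3)] -> total=2
Click 3 (2,0) count=0: revealed 8 new [(0,0) (0,1) (1,0) (1,1) (2,0) (2,1) (3,0) (3,1)] -> total=10

Answer: 10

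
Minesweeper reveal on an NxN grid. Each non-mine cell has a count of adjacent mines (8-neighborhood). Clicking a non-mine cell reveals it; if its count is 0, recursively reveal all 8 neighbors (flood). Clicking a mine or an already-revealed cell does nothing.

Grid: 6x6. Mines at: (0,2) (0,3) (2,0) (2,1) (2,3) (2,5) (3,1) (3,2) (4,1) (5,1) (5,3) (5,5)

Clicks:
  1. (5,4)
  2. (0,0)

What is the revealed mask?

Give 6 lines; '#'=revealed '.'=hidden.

Answer: ##....
##....
......
......
......
....#.

Derivation:
Click 1 (5,4) count=2: revealed 1 new [(5,4)] -> total=1
Click 2 (0,0) count=0: revealed 4 new [(0,0) (0,1) (1,0) (1,1)] -> total=5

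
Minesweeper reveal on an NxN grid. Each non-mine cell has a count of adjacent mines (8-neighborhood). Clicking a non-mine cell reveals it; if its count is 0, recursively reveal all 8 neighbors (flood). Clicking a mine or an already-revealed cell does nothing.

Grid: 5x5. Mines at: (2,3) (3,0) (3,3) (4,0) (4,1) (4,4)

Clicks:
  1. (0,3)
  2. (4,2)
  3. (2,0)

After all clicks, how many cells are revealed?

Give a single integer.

Click 1 (0,3) count=0: revealed 13 new [(0,0) (0,1) (0,2) (0,3) (0,4) (1,0) (1,1) (1,2) (1,3) (1,4) (2,0) (2,1) (2,2)] -> total=13
Click 2 (4,2) count=2: revealed 1 new [(4,2)] -> total=14
Click 3 (2,0) count=1: revealed 0 new [(none)] -> total=14

Answer: 14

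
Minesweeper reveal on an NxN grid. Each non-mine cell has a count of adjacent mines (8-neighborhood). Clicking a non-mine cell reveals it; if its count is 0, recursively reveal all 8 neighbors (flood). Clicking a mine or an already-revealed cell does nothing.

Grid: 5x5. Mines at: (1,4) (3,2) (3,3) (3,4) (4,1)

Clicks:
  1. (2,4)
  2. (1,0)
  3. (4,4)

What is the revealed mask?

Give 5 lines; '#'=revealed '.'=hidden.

Click 1 (2,4) count=3: revealed 1 new [(2,4)] -> total=1
Click 2 (1,0) count=0: revealed 14 new [(0,0) (0,1) (0,2) (0,3) (1,0) (1,1) (1,2) (1,3) (2,0) (2,1) (2,2) (2,3) (3,0) (3,1)] -> total=15
Click 3 (4,4) count=2: revealed 1 new [(4,4)] -> total=16

Answer: ####.
####.
#####
##...
....#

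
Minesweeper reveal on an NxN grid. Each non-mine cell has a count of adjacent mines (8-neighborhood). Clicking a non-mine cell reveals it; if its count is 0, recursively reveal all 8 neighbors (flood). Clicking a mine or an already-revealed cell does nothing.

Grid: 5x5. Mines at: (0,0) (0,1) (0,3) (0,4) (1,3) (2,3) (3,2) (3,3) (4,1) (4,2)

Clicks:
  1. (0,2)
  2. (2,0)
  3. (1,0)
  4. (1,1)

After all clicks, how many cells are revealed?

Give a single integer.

Click 1 (0,2) count=3: revealed 1 new [(0,2)] -> total=1
Click 2 (2,0) count=0: revealed 6 new [(1,0) (1,1) (2,0) (2,1) (3,0) (3,1)] -> total=7
Click 3 (1,0) count=2: revealed 0 new [(none)] -> total=7
Click 4 (1,1) count=2: revealed 0 new [(none)] -> total=7

Answer: 7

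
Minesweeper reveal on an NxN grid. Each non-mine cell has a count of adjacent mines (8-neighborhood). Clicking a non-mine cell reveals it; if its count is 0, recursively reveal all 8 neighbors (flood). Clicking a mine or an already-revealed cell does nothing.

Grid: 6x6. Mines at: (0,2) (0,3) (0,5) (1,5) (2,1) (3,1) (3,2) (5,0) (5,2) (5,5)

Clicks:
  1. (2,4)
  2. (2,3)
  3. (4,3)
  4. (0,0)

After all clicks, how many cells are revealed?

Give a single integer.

Answer: 7

Derivation:
Click 1 (2,4) count=1: revealed 1 new [(2,4)] -> total=1
Click 2 (2,3) count=1: revealed 1 new [(2,3)] -> total=2
Click 3 (4,3) count=2: revealed 1 new [(4,3)] -> total=3
Click 4 (0,0) count=0: revealed 4 new [(0,0) (0,1) (1,0) (1,1)] -> total=7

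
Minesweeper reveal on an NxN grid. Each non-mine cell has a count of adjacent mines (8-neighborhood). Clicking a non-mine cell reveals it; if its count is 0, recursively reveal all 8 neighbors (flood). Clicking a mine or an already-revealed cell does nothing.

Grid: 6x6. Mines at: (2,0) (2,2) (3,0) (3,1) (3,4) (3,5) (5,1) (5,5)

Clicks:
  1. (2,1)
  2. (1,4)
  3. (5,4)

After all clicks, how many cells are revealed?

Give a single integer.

Answer: 17

Derivation:
Click 1 (2,1) count=4: revealed 1 new [(2,1)] -> total=1
Click 2 (1,4) count=0: revealed 15 new [(0,0) (0,1) (0,2) (0,3) (0,4) (0,5) (1,0) (1,1) (1,2) (1,3) (1,4) (1,5) (2,3) (2,4) (2,5)] -> total=16
Click 3 (5,4) count=1: revealed 1 new [(5,4)] -> total=17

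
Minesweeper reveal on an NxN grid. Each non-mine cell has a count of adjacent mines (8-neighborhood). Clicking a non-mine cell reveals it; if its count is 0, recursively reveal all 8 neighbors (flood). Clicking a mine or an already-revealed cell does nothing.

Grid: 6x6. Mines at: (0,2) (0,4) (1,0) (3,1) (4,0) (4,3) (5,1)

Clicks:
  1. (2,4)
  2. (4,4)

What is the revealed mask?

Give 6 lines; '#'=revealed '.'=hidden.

Click 1 (2,4) count=0: revealed 16 new [(1,2) (1,3) (1,4) (1,5) (2,2) (2,3) (2,4) (2,5) (3,2) (3,3) (3,4) (3,5) (4,4) (4,5) (5,4) (5,5)] -> total=16
Click 2 (4,4) count=1: revealed 0 new [(none)] -> total=16

Answer: ......
..####
..####
..####
....##
....##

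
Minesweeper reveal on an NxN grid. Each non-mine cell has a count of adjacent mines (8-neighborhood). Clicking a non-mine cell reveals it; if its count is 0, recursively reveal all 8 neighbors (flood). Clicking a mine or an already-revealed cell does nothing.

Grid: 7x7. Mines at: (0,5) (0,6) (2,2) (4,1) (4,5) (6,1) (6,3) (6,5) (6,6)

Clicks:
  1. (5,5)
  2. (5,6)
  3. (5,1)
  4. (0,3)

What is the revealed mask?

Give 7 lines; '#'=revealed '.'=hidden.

Click 1 (5,5) count=3: revealed 1 new [(5,5)] -> total=1
Click 2 (5,6) count=3: revealed 1 new [(5,6)] -> total=2
Click 3 (5,1) count=2: revealed 1 new [(5,1)] -> total=3
Click 4 (0,3) count=0: revealed 14 new [(0,0) (0,1) (0,2) (0,3) (0,4) (1,0) (1,1) (1,2) (1,3) (1,4) (2,0) (2,1) (3,0) (3,1)] -> total=17

Answer: #####..
#####..
##.....
##.....
.......
.#...##
.......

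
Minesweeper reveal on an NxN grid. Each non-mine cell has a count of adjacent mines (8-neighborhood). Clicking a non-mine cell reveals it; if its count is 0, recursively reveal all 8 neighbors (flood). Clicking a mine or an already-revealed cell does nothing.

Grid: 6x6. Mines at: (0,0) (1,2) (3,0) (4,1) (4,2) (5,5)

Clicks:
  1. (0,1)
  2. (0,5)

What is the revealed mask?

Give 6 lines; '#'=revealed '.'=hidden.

Answer: .#.###
...###
...###
...###
...###
......

Derivation:
Click 1 (0,1) count=2: revealed 1 new [(0,1)] -> total=1
Click 2 (0,5) count=0: revealed 15 new [(0,3) (0,4) (0,5) (1,3) (1,4) (1,5) (2,3) (2,4) (2,5) (3,3) (3,4) (3,5) (4,3) (4,4) (4,5)] -> total=16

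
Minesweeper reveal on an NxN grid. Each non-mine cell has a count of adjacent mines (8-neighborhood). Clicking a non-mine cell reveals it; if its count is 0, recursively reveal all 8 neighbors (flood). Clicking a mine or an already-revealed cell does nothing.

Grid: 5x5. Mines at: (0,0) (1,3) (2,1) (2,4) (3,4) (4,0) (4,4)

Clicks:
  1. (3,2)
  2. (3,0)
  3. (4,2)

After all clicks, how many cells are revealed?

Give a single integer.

Click 1 (3,2) count=1: revealed 1 new [(3,2)] -> total=1
Click 2 (3,0) count=2: revealed 1 new [(3,0)] -> total=2
Click 3 (4,2) count=0: revealed 5 new [(3,1) (3,3) (4,1) (4,2) (4,3)] -> total=7

Answer: 7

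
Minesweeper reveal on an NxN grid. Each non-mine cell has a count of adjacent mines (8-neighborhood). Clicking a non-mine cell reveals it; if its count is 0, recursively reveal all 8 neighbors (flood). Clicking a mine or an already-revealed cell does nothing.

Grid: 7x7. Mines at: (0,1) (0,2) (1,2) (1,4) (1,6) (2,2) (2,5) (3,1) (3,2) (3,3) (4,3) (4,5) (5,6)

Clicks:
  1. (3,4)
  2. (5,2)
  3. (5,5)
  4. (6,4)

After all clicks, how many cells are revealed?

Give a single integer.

Answer: 16

Derivation:
Click 1 (3,4) count=4: revealed 1 new [(3,4)] -> total=1
Click 2 (5,2) count=1: revealed 1 new [(5,2)] -> total=2
Click 3 (5,5) count=2: revealed 1 new [(5,5)] -> total=3
Click 4 (6,4) count=0: revealed 13 new [(4,0) (4,1) (4,2) (5,0) (5,1) (5,3) (5,4) (6,0) (6,1) (6,2) (6,3) (6,4) (6,5)] -> total=16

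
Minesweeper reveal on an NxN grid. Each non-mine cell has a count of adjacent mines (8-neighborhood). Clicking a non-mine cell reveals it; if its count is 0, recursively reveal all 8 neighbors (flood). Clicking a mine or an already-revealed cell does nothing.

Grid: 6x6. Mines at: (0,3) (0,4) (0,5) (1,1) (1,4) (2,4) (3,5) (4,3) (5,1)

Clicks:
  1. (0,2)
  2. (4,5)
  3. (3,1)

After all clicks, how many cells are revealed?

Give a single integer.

Click 1 (0,2) count=2: revealed 1 new [(0,2)] -> total=1
Click 2 (4,5) count=1: revealed 1 new [(4,5)] -> total=2
Click 3 (3,1) count=0: revealed 9 new [(2,0) (2,1) (2,2) (3,0) (3,1) (3,2) (4,0) (4,1) (4,2)] -> total=11

Answer: 11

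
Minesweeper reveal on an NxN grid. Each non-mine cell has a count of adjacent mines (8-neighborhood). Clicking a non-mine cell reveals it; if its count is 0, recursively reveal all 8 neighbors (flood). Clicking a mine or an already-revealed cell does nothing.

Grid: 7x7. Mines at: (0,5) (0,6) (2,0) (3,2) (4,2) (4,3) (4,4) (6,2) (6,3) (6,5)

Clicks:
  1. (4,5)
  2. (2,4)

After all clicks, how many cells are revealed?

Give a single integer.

Click 1 (4,5) count=1: revealed 1 new [(4,5)] -> total=1
Click 2 (2,4) count=0: revealed 25 new [(0,0) (0,1) (0,2) (0,3) (0,4) (1,0) (1,1) (1,2) (1,3) (1,4) (1,5) (1,6) (2,1) (2,2) (2,3) (2,4) (2,5) (2,6) (3,3) (3,4) (3,5) (3,6) (4,6) (5,5) (5,6)] -> total=26

Answer: 26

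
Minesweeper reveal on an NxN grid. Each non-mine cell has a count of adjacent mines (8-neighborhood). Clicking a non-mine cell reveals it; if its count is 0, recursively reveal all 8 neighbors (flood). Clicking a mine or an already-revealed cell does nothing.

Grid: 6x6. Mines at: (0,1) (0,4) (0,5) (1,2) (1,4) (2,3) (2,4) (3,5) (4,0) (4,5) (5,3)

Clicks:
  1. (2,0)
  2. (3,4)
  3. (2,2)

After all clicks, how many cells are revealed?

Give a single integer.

Click 1 (2,0) count=0: revealed 6 new [(1,0) (1,1) (2,0) (2,1) (3,0) (3,1)] -> total=6
Click 2 (3,4) count=4: revealed 1 new [(3,4)] -> total=7
Click 3 (2,2) count=2: revealed 1 new [(2,2)] -> total=8

Answer: 8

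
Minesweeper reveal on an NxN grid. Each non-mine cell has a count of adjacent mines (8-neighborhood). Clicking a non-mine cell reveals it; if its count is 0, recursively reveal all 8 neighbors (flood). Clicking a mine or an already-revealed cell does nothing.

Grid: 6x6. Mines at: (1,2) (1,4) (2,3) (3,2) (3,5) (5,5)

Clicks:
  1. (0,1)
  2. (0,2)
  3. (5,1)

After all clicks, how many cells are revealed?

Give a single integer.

Click 1 (0,1) count=1: revealed 1 new [(0,1)] -> total=1
Click 2 (0,2) count=1: revealed 1 new [(0,2)] -> total=2
Click 3 (5,1) count=0: revealed 17 new [(0,0) (1,0) (1,1) (2,0) (2,1) (3,0) (3,1) (4,0) (4,1) (4,2) (4,3) (4,4) (5,0) (5,1) (5,2) (5,3) (5,4)] -> total=19

Answer: 19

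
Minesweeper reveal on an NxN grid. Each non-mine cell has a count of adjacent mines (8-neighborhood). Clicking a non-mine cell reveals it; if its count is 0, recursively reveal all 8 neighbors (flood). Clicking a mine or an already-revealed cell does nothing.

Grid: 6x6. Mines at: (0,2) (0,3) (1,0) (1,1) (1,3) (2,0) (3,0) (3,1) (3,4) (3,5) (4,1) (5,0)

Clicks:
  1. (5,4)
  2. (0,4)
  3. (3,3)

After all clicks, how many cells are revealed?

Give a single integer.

Answer: 10

Derivation:
Click 1 (5,4) count=0: revealed 8 new [(4,2) (4,3) (4,4) (4,5) (5,2) (5,3) (5,4) (5,5)] -> total=8
Click 2 (0,4) count=2: revealed 1 new [(0,4)] -> total=9
Click 3 (3,3) count=1: revealed 1 new [(3,3)] -> total=10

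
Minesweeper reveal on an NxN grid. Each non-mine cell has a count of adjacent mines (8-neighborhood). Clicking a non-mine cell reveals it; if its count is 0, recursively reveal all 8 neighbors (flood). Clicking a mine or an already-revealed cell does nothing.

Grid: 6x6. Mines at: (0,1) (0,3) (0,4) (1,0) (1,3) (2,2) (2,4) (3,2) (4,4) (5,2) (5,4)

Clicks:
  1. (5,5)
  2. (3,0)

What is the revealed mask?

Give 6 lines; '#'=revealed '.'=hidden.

Click 1 (5,5) count=2: revealed 1 new [(5,5)] -> total=1
Click 2 (3,0) count=0: revealed 8 new [(2,0) (2,1) (3,0) (3,1) (4,0) (4,1) (5,0) (5,1)] -> total=9

Answer: ......
......
##....
##....
##....
##...#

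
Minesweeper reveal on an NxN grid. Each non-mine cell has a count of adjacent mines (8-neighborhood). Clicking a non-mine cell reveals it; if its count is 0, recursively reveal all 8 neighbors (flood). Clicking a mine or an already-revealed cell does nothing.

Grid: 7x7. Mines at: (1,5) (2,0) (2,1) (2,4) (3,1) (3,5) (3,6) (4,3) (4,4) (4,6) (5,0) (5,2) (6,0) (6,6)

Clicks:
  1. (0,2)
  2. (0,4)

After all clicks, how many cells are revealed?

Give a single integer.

Click 1 (0,2) count=0: revealed 10 new [(0,0) (0,1) (0,2) (0,3) (0,4) (1,0) (1,1) (1,2) (1,3) (1,4)] -> total=10
Click 2 (0,4) count=1: revealed 0 new [(none)] -> total=10

Answer: 10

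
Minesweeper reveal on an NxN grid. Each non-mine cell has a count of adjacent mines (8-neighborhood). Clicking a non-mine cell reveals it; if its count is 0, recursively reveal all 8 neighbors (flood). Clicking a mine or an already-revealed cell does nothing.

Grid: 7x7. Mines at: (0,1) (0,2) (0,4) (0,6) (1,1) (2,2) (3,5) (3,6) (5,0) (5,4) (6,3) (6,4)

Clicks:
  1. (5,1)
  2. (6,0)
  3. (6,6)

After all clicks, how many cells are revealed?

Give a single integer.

Answer: 8

Derivation:
Click 1 (5,1) count=1: revealed 1 new [(5,1)] -> total=1
Click 2 (6,0) count=1: revealed 1 new [(6,0)] -> total=2
Click 3 (6,6) count=0: revealed 6 new [(4,5) (4,6) (5,5) (5,6) (6,5) (6,6)] -> total=8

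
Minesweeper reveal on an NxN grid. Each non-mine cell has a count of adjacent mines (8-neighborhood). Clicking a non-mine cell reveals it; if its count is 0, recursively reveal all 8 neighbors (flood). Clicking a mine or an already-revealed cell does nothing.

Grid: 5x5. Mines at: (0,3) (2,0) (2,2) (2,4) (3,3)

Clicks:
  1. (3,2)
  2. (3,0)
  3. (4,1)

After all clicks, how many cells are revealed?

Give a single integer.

Click 1 (3,2) count=2: revealed 1 new [(3,2)] -> total=1
Click 2 (3,0) count=1: revealed 1 new [(3,0)] -> total=2
Click 3 (4,1) count=0: revealed 4 new [(3,1) (4,0) (4,1) (4,2)] -> total=6

Answer: 6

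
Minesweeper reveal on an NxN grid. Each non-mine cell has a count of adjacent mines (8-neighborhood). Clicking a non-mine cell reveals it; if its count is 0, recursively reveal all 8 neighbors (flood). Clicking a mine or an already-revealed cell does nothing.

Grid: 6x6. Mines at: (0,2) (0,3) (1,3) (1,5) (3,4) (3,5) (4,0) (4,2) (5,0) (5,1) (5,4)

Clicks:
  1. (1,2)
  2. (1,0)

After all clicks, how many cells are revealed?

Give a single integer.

Answer: 11

Derivation:
Click 1 (1,2) count=3: revealed 1 new [(1,2)] -> total=1
Click 2 (1,0) count=0: revealed 10 new [(0,0) (0,1) (1,0) (1,1) (2,0) (2,1) (2,2) (3,0) (3,1) (3,2)] -> total=11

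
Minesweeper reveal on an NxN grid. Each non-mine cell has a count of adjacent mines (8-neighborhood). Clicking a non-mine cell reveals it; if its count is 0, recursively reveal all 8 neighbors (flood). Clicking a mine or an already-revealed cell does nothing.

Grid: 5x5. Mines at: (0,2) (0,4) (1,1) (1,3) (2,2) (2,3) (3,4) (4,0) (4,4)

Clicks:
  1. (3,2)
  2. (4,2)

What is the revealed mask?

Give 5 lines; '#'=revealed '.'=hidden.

Click 1 (3,2) count=2: revealed 1 new [(3,2)] -> total=1
Click 2 (4,2) count=0: revealed 5 new [(3,1) (3,3) (4,1) (4,2) (4,3)] -> total=6

Answer: .....
.....
.....
.###.
.###.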